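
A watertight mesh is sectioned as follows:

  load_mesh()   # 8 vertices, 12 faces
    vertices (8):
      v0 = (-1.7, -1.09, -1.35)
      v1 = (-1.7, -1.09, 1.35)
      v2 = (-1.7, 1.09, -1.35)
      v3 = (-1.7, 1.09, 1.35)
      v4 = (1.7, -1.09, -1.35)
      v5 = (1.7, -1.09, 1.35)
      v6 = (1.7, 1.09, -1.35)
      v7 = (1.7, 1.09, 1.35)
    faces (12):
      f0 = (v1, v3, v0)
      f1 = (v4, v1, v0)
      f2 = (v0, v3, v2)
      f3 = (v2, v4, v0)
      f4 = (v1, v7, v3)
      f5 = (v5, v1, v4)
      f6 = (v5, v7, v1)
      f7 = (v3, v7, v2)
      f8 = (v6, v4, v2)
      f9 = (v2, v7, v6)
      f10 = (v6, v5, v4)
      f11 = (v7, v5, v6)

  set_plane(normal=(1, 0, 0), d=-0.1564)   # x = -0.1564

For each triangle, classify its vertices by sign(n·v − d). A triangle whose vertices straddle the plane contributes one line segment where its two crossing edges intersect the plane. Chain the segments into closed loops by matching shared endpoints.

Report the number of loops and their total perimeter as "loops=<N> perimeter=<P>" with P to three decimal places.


loops=1 perimeter=9.760

Straddling triangles (8 of 12):
  (v4,v1,v0) [+--] → (-0.1564, -1.09, 0.1242)–(-0.1564, -1.09, -1.35)  len=1.4742
  (v2,v4,v0) [-+-] → (-0.1564, 0.10028, -1.35)–(-0.1564, -1.09, -1.35)  len=1.1903
  (v1,v7,v3) [-+-] → (-0.1564, -0.10028, 1.35)–(-0.1564, 1.09, 1.35)  len=1.1903
  (v5,v1,v4) [+-+] → (-0.1564, -1.09, 1.35)–(-0.1564, -1.09, 0.1242)  len=1.2258
  (v5,v7,v1) [++-] → (-0.1564, -0.10028, 1.35)–(-0.1564, -1.09, 1.35)  len=0.9897
  (v3,v7,v2) [-+-] → (-0.1564, 1.09, 1.35)–(-0.1564, 1.09, -0.1242)  len=1.4742
  (v6,v4,v2) [++-] → (-0.1564, 0.10028, -1.35)–(-0.1564, 1.09, -1.35)  len=0.9897
  (v2,v7,v6) [-++] → (-0.1564, 1.09, -0.1242)–(-0.1564, 1.09, -1.35)  len=1.2258

Chained into 1 loop(s):
  loop 1: 8 segments, perimeter = 9.7600
Total perimeter = 9.760


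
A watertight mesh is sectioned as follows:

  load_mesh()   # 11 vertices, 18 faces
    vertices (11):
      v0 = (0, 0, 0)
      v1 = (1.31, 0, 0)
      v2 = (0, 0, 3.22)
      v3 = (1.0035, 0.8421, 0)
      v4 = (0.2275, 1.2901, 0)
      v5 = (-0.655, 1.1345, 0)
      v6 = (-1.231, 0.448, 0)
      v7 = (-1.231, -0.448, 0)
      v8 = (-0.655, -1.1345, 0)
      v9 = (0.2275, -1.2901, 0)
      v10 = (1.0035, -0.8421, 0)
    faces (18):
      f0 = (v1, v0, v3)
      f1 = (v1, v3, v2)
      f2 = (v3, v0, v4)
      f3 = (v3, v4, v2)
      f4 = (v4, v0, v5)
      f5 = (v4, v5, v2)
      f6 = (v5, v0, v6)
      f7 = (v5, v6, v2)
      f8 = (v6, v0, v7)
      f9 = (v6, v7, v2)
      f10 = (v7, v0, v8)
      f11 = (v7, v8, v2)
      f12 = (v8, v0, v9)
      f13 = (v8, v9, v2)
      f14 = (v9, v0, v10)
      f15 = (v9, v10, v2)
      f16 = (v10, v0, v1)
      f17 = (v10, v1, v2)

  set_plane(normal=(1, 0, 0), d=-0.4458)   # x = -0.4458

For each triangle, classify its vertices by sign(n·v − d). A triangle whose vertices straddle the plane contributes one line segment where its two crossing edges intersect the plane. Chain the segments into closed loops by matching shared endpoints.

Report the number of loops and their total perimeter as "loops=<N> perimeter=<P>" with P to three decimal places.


loops=1 perimeter=7.260

Straddling triangles (10 of 18):
  (v4,v0,v5) [++-] → (-0.4458, 0.772153, 0)–(-0.4458, 1.17139, 0)  len=0.3992
  (v4,v5,v2) [+-+] → (-0.4458, 1.17139, 0)–(-0.4458, 0.772153, 1.02843)  len=1.1032
  (v5,v0,v6) [-+-] → (-0.4458, 0.772153, 0)–(-0.4458, 0.162241, 0)  len=0.6099
  (v5,v6,v2) [--+] → (-0.4458, 0.162241, 2.05389)–(-0.4458, 0.772153, 1.02843)  len=1.1931
  (v6,v0,v7) [-+-] → (-0.4458, 0.162241, 0)–(-0.4458, -0.162241, 0)  len=0.3245
  (v6,v7,v2) [--+] → (-0.4458, -0.162241, 2.05389)–(-0.4458, 0.162241, 2.05389)  len=0.3245
  (v7,v0,v8) [-+-] → (-0.4458, -0.162241, 0)–(-0.4458, -0.772153, 0)  len=0.6099
  (v7,v8,v2) [--+] → (-0.4458, -0.772153, 1.02843)–(-0.4458, -0.162241, 2.05389)  len=1.1931
  (v8,v0,v9) [-++] → (-0.4458, -0.772153, 0)–(-0.4458, -1.17139, 0)  len=0.3992
  (v8,v9,v2) [-++] → (-0.4458, -1.17139, 0)–(-0.4458, -0.772153, 1.02843)  len=1.1032

Chained into 1 loop(s):
  loop 1: 10 segments, perimeter = 7.2599
Total perimeter = 7.260


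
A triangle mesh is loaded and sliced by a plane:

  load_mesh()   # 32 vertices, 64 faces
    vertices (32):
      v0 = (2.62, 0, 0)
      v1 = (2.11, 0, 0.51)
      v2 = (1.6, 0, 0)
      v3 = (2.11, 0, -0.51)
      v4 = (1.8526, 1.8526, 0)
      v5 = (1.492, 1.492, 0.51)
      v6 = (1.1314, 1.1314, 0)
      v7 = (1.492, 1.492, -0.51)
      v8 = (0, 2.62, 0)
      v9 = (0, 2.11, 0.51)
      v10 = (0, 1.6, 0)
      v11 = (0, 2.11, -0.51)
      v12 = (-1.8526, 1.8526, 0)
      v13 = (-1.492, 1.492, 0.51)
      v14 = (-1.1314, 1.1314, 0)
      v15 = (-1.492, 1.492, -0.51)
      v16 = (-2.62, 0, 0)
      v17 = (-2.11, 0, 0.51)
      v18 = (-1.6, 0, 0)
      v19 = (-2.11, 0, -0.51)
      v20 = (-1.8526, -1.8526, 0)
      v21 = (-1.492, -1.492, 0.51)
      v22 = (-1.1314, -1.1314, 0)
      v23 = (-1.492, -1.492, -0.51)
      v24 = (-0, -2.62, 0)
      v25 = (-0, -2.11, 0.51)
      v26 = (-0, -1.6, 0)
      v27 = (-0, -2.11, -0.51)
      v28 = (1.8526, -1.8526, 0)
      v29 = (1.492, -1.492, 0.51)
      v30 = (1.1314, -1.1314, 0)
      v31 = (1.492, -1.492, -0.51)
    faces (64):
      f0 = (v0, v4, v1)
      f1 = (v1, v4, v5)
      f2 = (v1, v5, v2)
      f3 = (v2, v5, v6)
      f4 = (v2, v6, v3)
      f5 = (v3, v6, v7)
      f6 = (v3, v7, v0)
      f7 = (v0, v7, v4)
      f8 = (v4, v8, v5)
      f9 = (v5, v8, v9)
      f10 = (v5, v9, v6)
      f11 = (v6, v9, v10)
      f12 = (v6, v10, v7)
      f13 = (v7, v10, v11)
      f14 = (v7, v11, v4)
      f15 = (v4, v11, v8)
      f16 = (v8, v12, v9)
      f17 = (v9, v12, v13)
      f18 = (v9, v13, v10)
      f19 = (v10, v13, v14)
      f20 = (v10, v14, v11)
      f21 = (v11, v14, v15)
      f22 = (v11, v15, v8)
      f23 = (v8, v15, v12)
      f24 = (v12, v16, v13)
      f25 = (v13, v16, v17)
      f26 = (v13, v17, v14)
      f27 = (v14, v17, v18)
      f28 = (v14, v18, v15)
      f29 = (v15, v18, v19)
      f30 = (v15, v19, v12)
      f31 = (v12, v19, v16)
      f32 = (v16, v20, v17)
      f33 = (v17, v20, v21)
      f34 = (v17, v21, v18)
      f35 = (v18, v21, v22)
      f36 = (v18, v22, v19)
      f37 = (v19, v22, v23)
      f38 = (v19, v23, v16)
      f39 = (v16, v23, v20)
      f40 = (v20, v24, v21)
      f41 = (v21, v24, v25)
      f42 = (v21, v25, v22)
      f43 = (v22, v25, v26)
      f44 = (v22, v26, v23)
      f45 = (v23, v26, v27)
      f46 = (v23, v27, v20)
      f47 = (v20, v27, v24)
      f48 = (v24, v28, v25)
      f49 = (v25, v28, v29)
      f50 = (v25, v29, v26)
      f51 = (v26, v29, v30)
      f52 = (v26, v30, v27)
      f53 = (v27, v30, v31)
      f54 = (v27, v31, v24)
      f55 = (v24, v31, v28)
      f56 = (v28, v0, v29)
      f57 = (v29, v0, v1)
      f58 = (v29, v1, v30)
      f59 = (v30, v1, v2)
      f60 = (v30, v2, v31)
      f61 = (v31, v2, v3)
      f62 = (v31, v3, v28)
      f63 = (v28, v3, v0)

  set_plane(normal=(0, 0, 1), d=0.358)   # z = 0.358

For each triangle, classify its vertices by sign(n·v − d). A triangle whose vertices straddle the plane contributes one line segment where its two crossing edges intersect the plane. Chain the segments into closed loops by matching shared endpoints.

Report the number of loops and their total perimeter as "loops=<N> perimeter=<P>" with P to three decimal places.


Straddling triangles (32 of 64):
  (v0,v4,v1) [--+] → (2.03328, 0.552147, 0.358)–(2.262, 0, 0.358)  len=0.5976
  (v1,v4,v5) [+-+] → (2.03328, 0.552147, 0.358)–(1.59947, 1.59947, 0.358)  len=1.1336
  (v1,v5,v2) [++-] → (1.52419, 1.04733, 0.358)–(1.958, 0, 0.358)  len=1.1336
  (v2,v5,v6) [-+-] → (1.52419, 1.04733, 0.358)–(1.38453, 1.38453, 0.358)  len=0.3650
  (v4,v8,v5) [--+] → (1.04733, 1.82819, 0.358)–(1.59947, 1.59947, 0.358)  len=0.5976
  (v5,v8,v9) [+-+] → (1.04733, 1.82819, 0.358)–(0, 2.262, 0.358)  len=1.1336
  (v5,v9,v6) [++-] → (0.337202, 1.81834, 0.358)–(1.38453, 1.38453, 0.358)  len=1.1336
  (v6,v9,v10) [-+-] → (0.337202, 1.81834, 0.358)–(0, 1.958, 0.358)  len=0.3650
  (v8,v12,v9) [--+] → (-0.552147, 2.03328, 0.358)–(0, 2.262, 0.358)  len=0.5976
  (v9,v12,v13) [+-+] → (-0.552147, 2.03328, 0.358)–(-1.59947, 1.59947, 0.358)  len=1.1336
  (v9,v13,v10) [++-] → (-1.04733, 1.52419, 0.358)–(0, 1.958, 0.358)  len=1.1336
  (v10,v13,v14) [-+-] → (-1.04733, 1.52419, 0.358)–(-1.38453, 1.38453, 0.358)  len=0.3650
  (v12,v16,v13) [--+] → (-1.82819, 1.04733, 0.358)–(-1.59947, 1.59947, 0.358)  len=0.5976
  (v13,v16,v17) [+-+] → (-1.82819, 1.04733, 0.358)–(-2.262, 0, 0.358)  len=1.1336
  (v13,v17,v14) [++-] → (-1.81834, 0.337202, 0.358)–(-1.38453, 1.38453, 0.358)  len=1.1336
  (v14,v17,v18) [-+-] → (-1.81834, 0.337202, 0.358)–(-1.958, 0, 0.358)  len=0.3650
  (v16,v20,v17) [--+] → (-2.03328, -0.552147, 0.358)–(-2.262, 0, 0.358)  len=0.5976
  (v17,v20,v21) [+-+] → (-2.03328, -0.552147, 0.358)–(-1.59947, -1.59947, 0.358)  len=1.1336
  (v17,v21,v18) [++-] → (-1.52419, -1.04733, 0.358)–(-1.958, 0, 0.358)  len=1.1336
  (v18,v21,v22) [-+-] → (-1.52419, -1.04733, 0.358)–(-1.38453, -1.38453, 0.358)  len=0.3650
  (v20,v24,v21) [--+] → (-1.04733, -1.82819, 0.358)–(-1.59947, -1.59947, 0.358)  len=0.5976
  (v21,v24,v25) [+-+] → (-1.04733, -1.82819, 0.358)–(0, -2.262, 0.358)  len=1.1336
  (v21,v25,v22) [++-] → (-0.337202, -1.81834, 0.358)–(-1.38453, -1.38453, 0.358)  len=1.1336
  (v22,v25,v26) [-+-] → (-0.337202, -1.81834, 0.358)–(0, -1.958, 0.358)  len=0.3650
  (v24,v28,v25) [--+] → (0.552147, -2.03328, 0.358)–(0, -2.262, 0.358)  len=0.5976
  (v25,v28,v29) [+-+] → (0.552147, -2.03328, 0.358)–(1.59947, -1.59947, 0.358)  len=1.1336
  (v25,v29,v26) [++-] → (1.04733, -1.52419, 0.358)–(0, -1.958, 0.358)  len=1.1336
  (v26,v29,v30) [-+-] → (1.04733, -1.52419, 0.358)–(1.38453, -1.38453, 0.358)  len=0.3650
  (v28,v0,v29) [--+] → (1.82819, -1.04733, 0.358)–(1.59947, -1.59947, 0.358)  len=0.5976
  (v29,v0,v1) [+-+] → (1.82819, -1.04733, 0.358)–(2.262, 0, 0.358)  len=1.1336
  (v29,v1,v30) [++-] → (1.81834, -0.337202, 0.358)–(1.38453, -1.38453, 0.358)  len=1.1336
  (v30,v1,v2) [-+-] → (1.81834, -0.337202, 0.358)–(1.958, 0, 0.358)  len=0.3650

Chained into 2 loop(s):
  loop 1: 16 segments, perimeter = 13.8501
  loop 2: 16 segments, perimeter = 11.9888
Total perimeter = 25.839

loops=2 perimeter=25.839


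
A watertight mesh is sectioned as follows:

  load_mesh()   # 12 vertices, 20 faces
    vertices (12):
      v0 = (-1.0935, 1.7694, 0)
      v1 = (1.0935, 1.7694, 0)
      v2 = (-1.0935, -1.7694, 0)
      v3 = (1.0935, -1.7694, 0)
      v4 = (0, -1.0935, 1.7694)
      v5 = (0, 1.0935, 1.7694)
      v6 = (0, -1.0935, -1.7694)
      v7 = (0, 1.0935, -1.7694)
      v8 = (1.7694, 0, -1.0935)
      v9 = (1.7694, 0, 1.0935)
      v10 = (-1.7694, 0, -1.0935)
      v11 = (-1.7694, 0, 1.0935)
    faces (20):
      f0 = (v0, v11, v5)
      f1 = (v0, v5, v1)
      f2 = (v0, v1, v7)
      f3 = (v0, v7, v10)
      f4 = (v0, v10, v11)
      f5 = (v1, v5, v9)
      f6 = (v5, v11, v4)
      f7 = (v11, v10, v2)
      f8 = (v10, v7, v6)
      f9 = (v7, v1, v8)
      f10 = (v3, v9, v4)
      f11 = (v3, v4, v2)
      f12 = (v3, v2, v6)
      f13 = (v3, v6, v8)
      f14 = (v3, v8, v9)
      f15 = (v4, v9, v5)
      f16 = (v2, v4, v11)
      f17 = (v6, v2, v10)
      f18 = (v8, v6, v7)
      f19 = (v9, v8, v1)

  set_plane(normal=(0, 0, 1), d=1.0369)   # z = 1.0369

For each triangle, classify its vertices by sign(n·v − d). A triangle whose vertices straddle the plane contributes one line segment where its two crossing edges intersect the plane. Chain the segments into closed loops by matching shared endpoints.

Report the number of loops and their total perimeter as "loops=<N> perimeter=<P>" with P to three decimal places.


loops=1 perimeter=9.453

Straddling triangles (10 of 20):
  (v0,v11,v5) [-++] → (-1.73442, 0.0915849, 1.0369)–(-0.452689, 1.37331, 1.0369)  len=1.8126
  (v0,v5,v1) [-+-] → (-0.452689, 1.37331, 1.0369)–(0.452689, 1.37331, 1.0369)  len=0.9054
  (v0,v10,v11) [--+] → (-1.7694, 0, 1.0369)–(-1.73442, 0.0915849, 1.0369)  len=0.0980
  (v1,v5,v9) [-++] → (0.452689, 1.37331, 1.0369)–(1.73442, 0.0915849, 1.0369)  len=1.8126
  (v11,v10,v2) [+--] → (-1.7694, 0, 1.0369)–(-1.73442, -0.0915849, 1.0369)  len=0.0980
  (v3,v9,v4) [-++] → (1.73442, -0.0915849, 1.0369)–(0.452689, -1.37331, 1.0369)  len=1.8126
  (v3,v4,v2) [-+-] → (0.452689, -1.37331, 1.0369)–(-0.452689, -1.37331, 1.0369)  len=0.9054
  (v3,v8,v9) [--+] → (1.7694, 0, 1.0369)–(1.73442, -0.0915849, 1.0369)  len=0.0980
  (v2,v4,v11) [-++] → (-0.452689, -1.37331, 1.0369)–(-1.73442, -0.0915849, 1.0369)  len=1.8126
  (v9,v8,v1) [+--] → (1.7694, 0, 1.0369)–(1.73442, 0.0915849, 1.0369)  len=0.0980

Chained into 1 loop(s):
  loop 1: 10 segments, perimeter = 9.4535
Total perimeter = 9.453


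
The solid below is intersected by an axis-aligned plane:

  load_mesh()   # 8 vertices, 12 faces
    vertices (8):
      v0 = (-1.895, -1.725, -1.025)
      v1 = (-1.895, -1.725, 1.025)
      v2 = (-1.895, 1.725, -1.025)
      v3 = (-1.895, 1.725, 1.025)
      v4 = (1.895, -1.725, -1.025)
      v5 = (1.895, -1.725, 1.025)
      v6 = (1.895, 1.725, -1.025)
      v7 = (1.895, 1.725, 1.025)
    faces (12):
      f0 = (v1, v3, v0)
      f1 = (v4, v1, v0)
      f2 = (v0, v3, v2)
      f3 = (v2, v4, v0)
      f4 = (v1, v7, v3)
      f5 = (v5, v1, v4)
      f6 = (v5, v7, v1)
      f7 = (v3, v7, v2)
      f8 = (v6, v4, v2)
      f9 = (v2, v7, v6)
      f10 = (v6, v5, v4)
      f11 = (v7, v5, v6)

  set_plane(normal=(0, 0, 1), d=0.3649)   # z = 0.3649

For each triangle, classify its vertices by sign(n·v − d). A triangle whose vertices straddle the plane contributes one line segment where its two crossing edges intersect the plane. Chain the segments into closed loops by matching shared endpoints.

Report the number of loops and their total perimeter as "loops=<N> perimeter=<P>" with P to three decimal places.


Straddling triangles (8 of 12):
  (v1,v3,v0) [++-] → (-1.895, 0.6141, 0.3649)–(-1.895, -1.725, 0.3649)  len=2.3391
  (v4,v1,v0) [-+-] → (-0.67462, -1.725, 0.3649)–(-1.895, -1.725, 0.3649)  len=1.2204
  (v0,v3,v2) [-+-] → (-1.895, 0.6141, 0.3649)–(-1.895, 1.725, 0.3649)  len=1.1109
  (v5,v1,v4) [++-] → (-0.67462, -1.725, 0.3649)–(1.895, -1.725, 0.3649)  len=2.5696
  (v3,v7,v2) [++-] → (0.67462, 1.725, 0.3649)–(-1.895, 1.725, 0.3649)  len=2.5696
  (v2,v7,v6) [-+-] → (0.67462, 1.725, 0.3649)–(1.895, 1.725, 0.3649)  len=1.2204
  (v6,v5,v4) [-+-] → (1.895, -0.6141, 0.3649)–(1.895, -1.725, 0.3649)  len=1.1109
  (v7,v5,v6) [++-] → (1.895, -0.6141, 0.3649)–(1.895, 1.725, 0.3649)  len=2.3391

Chained into 1 loop(s):
  loop 1: 8 segments, perimeter = 14.4800
Total perimeter = 14.480

loops=1 perimeter=14.480


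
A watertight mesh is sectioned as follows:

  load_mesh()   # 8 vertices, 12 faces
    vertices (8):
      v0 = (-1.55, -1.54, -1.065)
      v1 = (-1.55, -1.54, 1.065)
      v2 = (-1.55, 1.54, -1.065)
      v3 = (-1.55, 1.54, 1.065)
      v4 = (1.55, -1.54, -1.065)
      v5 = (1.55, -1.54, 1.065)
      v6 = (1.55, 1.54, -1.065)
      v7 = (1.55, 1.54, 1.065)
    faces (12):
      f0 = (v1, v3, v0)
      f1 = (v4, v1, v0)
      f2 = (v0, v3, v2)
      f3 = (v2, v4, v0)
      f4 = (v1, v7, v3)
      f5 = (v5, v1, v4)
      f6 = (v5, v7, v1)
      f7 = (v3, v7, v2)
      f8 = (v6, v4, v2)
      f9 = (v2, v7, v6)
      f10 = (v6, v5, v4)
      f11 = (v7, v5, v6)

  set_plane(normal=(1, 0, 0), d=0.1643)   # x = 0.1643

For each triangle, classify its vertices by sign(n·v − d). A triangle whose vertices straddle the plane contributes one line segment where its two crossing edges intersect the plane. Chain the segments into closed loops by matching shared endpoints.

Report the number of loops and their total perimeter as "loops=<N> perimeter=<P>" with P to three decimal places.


Straddling triangles (8 of 12):
  (v4,v1,v0) [+--] → (0.1643, -1.54, -0.11289)–(0.1643, -1.54, -1.065)  len=0.9521
  (v2,v4,v0) [-+-] → (0.1643, -0.16324, -1.065)–(0.1643, -1.54, -1.065)  len=1.3768
  (v1,v7,v3) [-+-] → (0.1643, 0.16324, 1.065)–(0.1643, 1.54, 1.065)  len=1.3768
  (v5,v1,v4) [+-+] → (0.1643, -1.54, 1.065)–(0.1643, -1.54, -0.11289)  len=1.1779
  (v5,v7,v1) [++-] → (0.1643, 0.16324, 1.065)–(0.1643, -1.54, 1.065)  len=1.7032
  (v3,v7,v2) [-+-] → (0.1643, 1.54, 1.065)–(0.1643, 1.54, 0.11289)  len=0.9521
  (v6,v4,v2) [++-] → (0.1643, -0.16324, -1.065)–(0.1643, 1.54, -1.065)  len=1.7032
  (v2,v7,v6) [-++] → (0.1643, 1.54, 0.11289)–(0.1643, 1.54, -1.065)  len=1.1779

Chained into 1 loop(s):
  loop 1: 8 segments, perimeter = 10.4200
Total perimeter = 10.420

loops=1 perimeter=10.420


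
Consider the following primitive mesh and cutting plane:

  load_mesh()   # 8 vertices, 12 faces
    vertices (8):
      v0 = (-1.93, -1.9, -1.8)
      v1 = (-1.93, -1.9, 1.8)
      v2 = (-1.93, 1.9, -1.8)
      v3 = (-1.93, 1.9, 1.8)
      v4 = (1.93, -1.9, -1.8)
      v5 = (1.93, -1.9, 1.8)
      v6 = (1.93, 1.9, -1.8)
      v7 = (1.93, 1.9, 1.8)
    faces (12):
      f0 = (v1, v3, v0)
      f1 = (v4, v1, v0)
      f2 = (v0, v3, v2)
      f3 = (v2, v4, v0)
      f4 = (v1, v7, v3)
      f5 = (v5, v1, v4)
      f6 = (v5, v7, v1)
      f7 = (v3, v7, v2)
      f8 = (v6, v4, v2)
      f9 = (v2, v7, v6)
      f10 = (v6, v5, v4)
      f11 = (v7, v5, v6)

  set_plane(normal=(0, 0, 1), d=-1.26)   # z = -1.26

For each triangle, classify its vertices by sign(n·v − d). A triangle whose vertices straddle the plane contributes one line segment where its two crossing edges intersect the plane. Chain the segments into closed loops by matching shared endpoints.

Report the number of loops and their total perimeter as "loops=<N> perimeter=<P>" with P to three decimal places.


loops=1 perimeter=15.320

Straddling triangles (8 of 12):
  (v1,v3,v0) [++-] → (-1.93, -1.33, -1.26)–(-1.93, -1.9, -1.26)  len=0.5700
  (v4,v1,v0) [-+-] → (1.351, -1.9, -1.26)–(-1.93, -1.9, -1.26)  len=3.2810
  (v0,v3,v2) [-+-] → (-1.93, -1.33, -1.26)–(-1.93, 1.9, -1.26)  len=3.2300
  (v5,v1,v4) [++-] → (1.351, -1.9, -1.26)–(1.93, -1.9, -1.26)  len=0.5790
  (v3,v7,v2) [++-] → (-1.351, 1.9, -1.26)–(-1.93, 1.9, -1.26)  len=0.5790
  (v2,v7,v6) [-+-] → (-1.351, 1.9, -1.26)–(1.93, 1.9, -1.26)  len=3.2810
  (v6,v5,v4) [-+-] → (1.93, 1.33, -1.26)–(1.93, -1.9, -1.26)  len=3.2300
  (v7,v5,v6) [++-] → (1.93, 1.33, -1.26)–(1.93, 1.9, -1.26)  len=0.5700

Chained into 1 loop(s):
  loop 1: 8 segments, perimeter = 15.3200
Total perimeter = 15.320


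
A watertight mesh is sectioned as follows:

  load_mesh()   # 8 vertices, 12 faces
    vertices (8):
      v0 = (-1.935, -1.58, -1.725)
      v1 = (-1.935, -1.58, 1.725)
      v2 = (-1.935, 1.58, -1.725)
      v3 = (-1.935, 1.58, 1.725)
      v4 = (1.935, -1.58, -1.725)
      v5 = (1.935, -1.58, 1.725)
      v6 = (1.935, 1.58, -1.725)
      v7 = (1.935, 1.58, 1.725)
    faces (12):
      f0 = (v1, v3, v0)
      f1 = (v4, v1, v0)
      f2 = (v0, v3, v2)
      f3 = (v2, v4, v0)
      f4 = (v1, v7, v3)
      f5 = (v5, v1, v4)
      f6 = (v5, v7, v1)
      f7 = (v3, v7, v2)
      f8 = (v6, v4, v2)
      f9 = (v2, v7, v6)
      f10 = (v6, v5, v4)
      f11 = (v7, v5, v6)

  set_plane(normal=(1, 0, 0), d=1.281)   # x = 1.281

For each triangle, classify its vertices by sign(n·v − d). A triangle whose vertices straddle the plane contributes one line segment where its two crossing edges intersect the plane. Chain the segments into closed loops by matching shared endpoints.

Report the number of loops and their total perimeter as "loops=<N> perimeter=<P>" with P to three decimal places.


loops=1 perimeter=13.220

Straddling triangles (8 of 12):
  (v4,v1,v0) [+--] → (1.281, -1.58, -1.14198)–(1.281, -1.58, -1.725)  len=0.5830
  (v2,v4,v0) [-+-] → (1.281, -1.04598, -1.725)–(1.281, -1.58, -1.725)  len=0.5340
  (v1,v7,v3) [-+-] → (1.281, 1.04598, 1.725)–(1.281, 1.58, 1.725)  len=0.5340
  (v5,v1,v4) [+-+] → (1.281, -1.58, 1.725)–(1.281, -1.58, -1.14198)  len=2.8670
  (v5,v7,v1) [++-] → (1.281, 1.04598, 1.725)–(1.281, -1.58, 1.725)  len=2.6260
  (v3,v7,v2) [-+-] → (1.281, 1.58, 1.725)–(1.281, 1.58, 1.14198)  len=0.5830
  (v6,v4,v2) [++-] → (1.281, -1.04598, -1.725)–(1.281, 1.58, -1.725)  len=2.6260
  (v2,v7,v6) [-++] → (1.281, 1.58, 1.14198)–(1.281, 1.58, -1.725)  len=2.8670

Chained into 1 loop(s):
  loop 1: 8 segments, perimeter = 13.2200
Total perimeter = 13.220


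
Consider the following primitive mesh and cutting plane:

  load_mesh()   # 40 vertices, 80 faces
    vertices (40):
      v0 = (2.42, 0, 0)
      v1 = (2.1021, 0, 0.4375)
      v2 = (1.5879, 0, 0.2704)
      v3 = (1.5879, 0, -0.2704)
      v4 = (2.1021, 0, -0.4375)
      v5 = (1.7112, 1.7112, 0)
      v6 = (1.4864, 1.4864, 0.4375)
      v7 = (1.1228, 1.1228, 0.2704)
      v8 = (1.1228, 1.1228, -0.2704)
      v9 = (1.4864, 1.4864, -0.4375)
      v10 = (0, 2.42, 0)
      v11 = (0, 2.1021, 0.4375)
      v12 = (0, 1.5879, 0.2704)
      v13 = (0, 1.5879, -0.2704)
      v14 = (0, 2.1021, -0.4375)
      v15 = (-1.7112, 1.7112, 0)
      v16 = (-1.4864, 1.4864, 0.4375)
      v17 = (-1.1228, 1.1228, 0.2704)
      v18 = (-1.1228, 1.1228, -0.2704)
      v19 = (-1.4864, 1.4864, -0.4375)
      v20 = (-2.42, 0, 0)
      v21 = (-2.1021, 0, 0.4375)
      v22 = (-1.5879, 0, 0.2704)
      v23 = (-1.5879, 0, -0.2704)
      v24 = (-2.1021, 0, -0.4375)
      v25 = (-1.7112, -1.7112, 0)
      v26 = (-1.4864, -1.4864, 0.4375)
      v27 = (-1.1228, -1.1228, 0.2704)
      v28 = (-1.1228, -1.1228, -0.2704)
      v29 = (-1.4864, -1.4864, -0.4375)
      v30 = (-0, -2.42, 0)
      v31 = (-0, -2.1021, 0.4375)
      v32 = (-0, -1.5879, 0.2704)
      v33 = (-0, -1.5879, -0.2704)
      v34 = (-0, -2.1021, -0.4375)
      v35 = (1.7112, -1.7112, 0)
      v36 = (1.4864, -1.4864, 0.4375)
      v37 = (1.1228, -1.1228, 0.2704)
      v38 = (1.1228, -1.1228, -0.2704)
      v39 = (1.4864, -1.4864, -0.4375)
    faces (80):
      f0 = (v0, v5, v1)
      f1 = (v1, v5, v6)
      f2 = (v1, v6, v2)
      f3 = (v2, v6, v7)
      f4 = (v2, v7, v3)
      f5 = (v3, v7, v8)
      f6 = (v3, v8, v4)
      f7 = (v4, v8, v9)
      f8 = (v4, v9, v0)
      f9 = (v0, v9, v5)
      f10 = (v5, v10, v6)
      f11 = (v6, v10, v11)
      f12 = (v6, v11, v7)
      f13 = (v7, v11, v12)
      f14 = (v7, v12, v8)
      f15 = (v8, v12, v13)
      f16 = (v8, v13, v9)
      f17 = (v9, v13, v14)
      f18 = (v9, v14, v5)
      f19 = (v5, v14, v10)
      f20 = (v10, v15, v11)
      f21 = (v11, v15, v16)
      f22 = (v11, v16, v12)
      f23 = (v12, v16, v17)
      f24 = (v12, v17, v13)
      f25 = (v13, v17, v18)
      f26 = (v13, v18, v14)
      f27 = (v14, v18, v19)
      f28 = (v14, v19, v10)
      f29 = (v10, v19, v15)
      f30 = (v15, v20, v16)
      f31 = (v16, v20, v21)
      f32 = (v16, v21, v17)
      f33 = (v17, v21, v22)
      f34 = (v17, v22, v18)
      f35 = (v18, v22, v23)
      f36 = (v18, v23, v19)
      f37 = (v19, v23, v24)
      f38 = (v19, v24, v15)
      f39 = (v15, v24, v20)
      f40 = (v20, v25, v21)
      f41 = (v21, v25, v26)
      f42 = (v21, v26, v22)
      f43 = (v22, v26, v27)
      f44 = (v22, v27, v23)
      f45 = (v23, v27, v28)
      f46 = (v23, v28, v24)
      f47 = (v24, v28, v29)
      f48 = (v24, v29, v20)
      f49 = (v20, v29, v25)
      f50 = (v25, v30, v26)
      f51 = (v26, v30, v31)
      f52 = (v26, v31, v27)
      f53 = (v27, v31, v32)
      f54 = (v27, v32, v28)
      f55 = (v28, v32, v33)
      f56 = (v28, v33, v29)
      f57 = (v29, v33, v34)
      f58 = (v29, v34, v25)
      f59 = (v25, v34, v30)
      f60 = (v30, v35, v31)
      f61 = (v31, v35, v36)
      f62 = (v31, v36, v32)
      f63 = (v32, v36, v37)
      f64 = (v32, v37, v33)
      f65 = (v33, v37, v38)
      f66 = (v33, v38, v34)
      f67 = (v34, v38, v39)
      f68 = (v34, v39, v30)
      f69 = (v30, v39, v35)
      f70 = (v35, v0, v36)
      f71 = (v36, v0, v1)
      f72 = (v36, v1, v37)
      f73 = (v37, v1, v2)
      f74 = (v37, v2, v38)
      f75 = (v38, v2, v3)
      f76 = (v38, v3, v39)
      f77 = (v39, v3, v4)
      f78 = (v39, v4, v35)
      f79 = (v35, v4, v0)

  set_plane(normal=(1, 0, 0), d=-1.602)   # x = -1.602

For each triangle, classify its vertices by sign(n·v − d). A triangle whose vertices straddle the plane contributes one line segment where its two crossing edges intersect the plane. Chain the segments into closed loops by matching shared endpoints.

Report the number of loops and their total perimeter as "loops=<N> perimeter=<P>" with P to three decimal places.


loops=1 perimeter=7.741

Straddling triangles (18 of 80):
  (v10,v15,v11) [+-+] → (-1.602, 1.75643, 0)–(-1.602, 1.73615, 0.027919)  len=0.0345
  (v11,v15,v16) [+-+] → (-1.602, 1.73615, 0.027919)–(-1.602, 1.602, 0.212522)  len=0.2282
  (v10,v19,v15) [++-] → (-1.602, 1.602, -0.212522)–(-1.602, 1.75643, 0)  len=0.2627
  (v15,v20,v16) [--+] → (-1.602, 1.30235, 0.383328)–(-1.602, 1.602, 0.212522)  len=0.3449
  (v16,v20,v21) [+--] → (-1.602, 1.30235, 0.383328)–(-1.602, 1.20732, 0.4375)  len=0.1094
  (v16,v21,v17) [+-+] → (-1.602, 1.20732, 0.4375)–(-1.602, 0.573381, 0.352167)  len=0.6397
  (v17,v21,v22) [+-+] → (-1.602, 0.573381, 0.352167)–(-1.602, 0, 0.274982)  len=0.5786
  (v19,v23,v24) [++-] → (-1.602, 0, -0.274982)–(-1.602, 1.20732, -0.4375)  len=1.2182
  (v19,v24,v15) [+--] → (-1.602, 1.20732, -0.4375)–(-1.602, 1.602, -0.212522)  len=0.4543
  (v21,v25,v26) [--+] → (-1.602, -1.602, 0.212522)–(-1.602, -1.20732, 0.4375)  len=0.4543
  (v21,v26,v22) [-++] → (-1.602, -1.20732, 0.4375)–(-1.602, 0, 0.274982)  len=1.2182
  (v23,v28,v24) [++-] → (-1.602, -0.573381, -0.352167)–(-1.602, 0, -0.274982)  len=0.5786
  (v24,v28,v29) [-++] → (-1.602, -0.573381, -0.352167)–(-1.602, -1.20732, -0.4375)  len=0.6397
  (v24,v29,v20) [-+-] → (-1.602, -1.20732, -0.4375)–(-1.602, -1.30235, -0.383328)  len=0.1094
  (v20,v29,v25) [-+-] → (-1.602, -1.30235, -0.383328)–(-1.602, -1.602, -0.212522)  len=0.3449
  (v25,v30,v26) [-++] → (-1.602, -1.75643, 0)–(-1.602, -1.602, 0.212522)  len=0.2627
  (v29,v34,v25) [++-] → (-1.602, -1.73615, -0.027919)–(-1.602, -1.602, -0.212522)  len=0.2282
  (v25,v34,v30) [-++] → (-1.602, -1.73615, -0.027919)–(-1.602, -1.75643, 0)  len=0.0345

Chained into 1 loop(s):
  loop 1: 18 segments, perimeter = 7.7409
Total perimeter = 7.741


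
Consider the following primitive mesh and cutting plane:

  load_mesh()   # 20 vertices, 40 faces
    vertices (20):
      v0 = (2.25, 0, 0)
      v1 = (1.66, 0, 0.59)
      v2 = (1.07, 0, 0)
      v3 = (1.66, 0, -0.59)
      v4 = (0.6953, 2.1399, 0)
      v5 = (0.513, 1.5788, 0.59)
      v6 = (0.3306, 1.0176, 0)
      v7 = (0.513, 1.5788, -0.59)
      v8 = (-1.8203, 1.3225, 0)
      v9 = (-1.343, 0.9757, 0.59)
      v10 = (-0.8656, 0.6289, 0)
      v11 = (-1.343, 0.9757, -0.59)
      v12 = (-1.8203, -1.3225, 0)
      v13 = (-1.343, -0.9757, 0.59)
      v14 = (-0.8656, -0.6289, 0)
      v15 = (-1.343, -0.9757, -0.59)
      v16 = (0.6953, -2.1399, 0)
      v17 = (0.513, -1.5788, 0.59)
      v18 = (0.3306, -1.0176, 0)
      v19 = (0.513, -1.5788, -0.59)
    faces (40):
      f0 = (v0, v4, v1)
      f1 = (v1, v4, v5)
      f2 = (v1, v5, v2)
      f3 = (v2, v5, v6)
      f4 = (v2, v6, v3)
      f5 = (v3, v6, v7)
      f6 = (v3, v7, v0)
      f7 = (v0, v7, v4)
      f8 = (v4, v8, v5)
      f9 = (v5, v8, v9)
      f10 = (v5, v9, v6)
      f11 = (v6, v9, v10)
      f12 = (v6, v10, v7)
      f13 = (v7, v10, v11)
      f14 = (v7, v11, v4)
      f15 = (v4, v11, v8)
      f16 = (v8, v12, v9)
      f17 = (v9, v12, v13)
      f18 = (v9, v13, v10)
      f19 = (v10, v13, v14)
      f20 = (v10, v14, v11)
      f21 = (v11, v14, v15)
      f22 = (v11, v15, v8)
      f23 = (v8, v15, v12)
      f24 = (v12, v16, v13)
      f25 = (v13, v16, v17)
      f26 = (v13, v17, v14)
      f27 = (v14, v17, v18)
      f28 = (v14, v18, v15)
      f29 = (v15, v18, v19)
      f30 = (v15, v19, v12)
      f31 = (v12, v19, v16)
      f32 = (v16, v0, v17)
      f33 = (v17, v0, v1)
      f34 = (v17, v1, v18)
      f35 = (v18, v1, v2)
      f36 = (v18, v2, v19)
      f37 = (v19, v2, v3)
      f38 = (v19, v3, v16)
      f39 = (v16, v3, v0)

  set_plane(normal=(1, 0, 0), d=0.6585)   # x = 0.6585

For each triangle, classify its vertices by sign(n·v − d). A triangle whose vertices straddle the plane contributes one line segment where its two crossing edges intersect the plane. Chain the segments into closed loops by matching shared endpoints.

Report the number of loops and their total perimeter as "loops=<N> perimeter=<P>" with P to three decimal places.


Straddling triangles (20 of 40):
  (v1,v4,v5) [++-] → (0.6585, 2.02663, 0.1191)–(0.6585, 1.37853, 0.59)  len=0.8011
  (v1,v5,v2) [+-+] → (0.6585, 1.37853, 0.59)–(0.6585, 1.16638, 0.43588)  len=0.2622
  (v2,v5,v6) [+--] → (0.6585, 1.16638, 0.43588)–(0.6585, 0.566327, 0)  len=0.7417
  (v2,v6,v3) [+-+] → (0.6585, 0.566327, 0)–(0.6585, 0.766606, -0.145525)  len=0.2476
  (v3,v6,v7) [+--] → (0.6585, 0.766606, -0.145525)–(0.6585, 1.37853, -0.59)  len=0.7563
  (v3,v7,v0) [+-+] → (0.6585, 1.37853, -0.59)–(0.6585, 1.44655, -0.540579)  len=0.0841
  (v0,v7,v4) [+-+] → (0.6585, 1.44655, -0.540579)–(0.6585, 2.02663, -0.1191)  len=0.7170
  (v4,v8,v5) [+--] → (0.6585, 2.12794, 0)–(0.6585, 2.02663, 0.1191)  len=0.1564
  (v7,v11,v4) [--+] → (0.6585, 2.11888, -0.010652)–(0.6585, 2.02663, -0.1191)  len=0.1424
  (v4,v11,v8) [+--] → (0.6585, 2.11888, -0.010652)–(0.6585, 2.12794, 0)  len=0.0140
  (v12,v16,v13) [-+-] → (0.6585, -2.12794, 0)–(0.6585, -2.11888, 0.010652)  len=0.0140
  (v13,v16,v17) [-+-] → (0.6585, -2.11888, 0.010652)–(0.6585, -2.02663, 0.1191)  len=0.1424
  (v12,v19,v16) [--+] → (0.6585, -2.02663, -0.1191)–(0.6585, -2.12794, 0)  len=0.1564
  (v16,v0,v17) [++-] → (0.6585, -1.44655, 0.540579)–(0.6585, -2.02663, 0.1191)  len=0.7170
  (v17,v0,v1) [-++] → (0.6585, -1.44655, 0.540579)–(0.6585, -1.37853, 0.59)  len=0.0841
  (v17,v1,v18) [-+-] → (0.6585, -1.37853, 0.59)–(0.6585, -0.766606, 0.145525)  len=0.7563
  (v18,v1,v2) [-++] → (0.6585, -0.766606, 0.145525)–(0.6585, -0.566327, 0)  len=0.2476
  (v18,v2,v19) [-+-] → (0.6585, -0.566327, 0)–(0.6585, -1.16638, -0.43588)  len=0.7417
  (v19,v2,v3) [-++] → (0.6585, -1.16638, -0.43588)–(0.6585, -1.37853, -0.59)  len=0.2622
  (v19,v3,v16) [-++] → (0.6585, -1.37853, -0.59)–(0.6585, -2.02663, -0.1191)  len=0.8011

Chained into 2 loop(s):
  loop 1: 10 segments, perimeter = 3.9227
  loop 2: 10 segments, perimeter = 3.9227
Total perimeter = 7.845

loops=2 perimeter=7.845


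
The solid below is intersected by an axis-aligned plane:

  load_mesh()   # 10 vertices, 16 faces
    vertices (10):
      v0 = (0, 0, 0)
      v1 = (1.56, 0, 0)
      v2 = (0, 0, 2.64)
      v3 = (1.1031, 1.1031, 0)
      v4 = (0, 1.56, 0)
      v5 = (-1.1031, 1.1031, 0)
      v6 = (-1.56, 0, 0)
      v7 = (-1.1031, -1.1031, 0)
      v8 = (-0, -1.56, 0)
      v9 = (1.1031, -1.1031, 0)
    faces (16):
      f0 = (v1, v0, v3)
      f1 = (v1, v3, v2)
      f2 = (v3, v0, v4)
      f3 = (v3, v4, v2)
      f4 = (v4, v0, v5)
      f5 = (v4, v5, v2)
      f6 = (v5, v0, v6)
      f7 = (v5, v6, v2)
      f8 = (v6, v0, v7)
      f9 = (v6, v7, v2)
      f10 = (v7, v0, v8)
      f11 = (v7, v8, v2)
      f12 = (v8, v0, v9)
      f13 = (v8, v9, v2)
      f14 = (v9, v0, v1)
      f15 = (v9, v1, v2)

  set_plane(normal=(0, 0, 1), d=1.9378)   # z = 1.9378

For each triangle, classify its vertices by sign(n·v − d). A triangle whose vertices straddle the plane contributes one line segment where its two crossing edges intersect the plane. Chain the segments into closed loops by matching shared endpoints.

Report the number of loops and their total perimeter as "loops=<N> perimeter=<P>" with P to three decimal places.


Straddling triangles (8 of 16):
  (v1,v3,v2) [--+] → (0.293408, 0.293408, 1.9378)–(0.414936, 0, 1.9378)  len=0.3176
  (v3,v4,v2) [--+] → (0, 0.414936, 1.9378)–(0.293408, 0.293408, 1.9378)  len=0.3176
  (v4,v5,v2) [--+] → (-0.293408, 0.293408, 1.9378)–(0, 0.414936, 1.9378)  len=0.3176
  (v5,v6,v2) [--+] → (-0.414936, 0, 1.9378)–(-0.293408, 0.293408, 1.9378)  len=0.3176
  (v6,v7,v2) [--+] → (-0.293408, -0.293408, 1.9378)–(-0.414936, 0, 1.9378)  len=0.3176
  (v7,v8,v2) [--+] → (0, -0.414936, 1.9378)–(-0.293408, -0.293408, 1.9378)  len=0.3176
  (v8,v9,v2) [--+] → (0.293408, -0.293408, 1.9378)–(0, -0.414936, 1.9378)  len=0.3176
  (v9,v1,v2) [--+] → (0.414936, 0, 1.9378)–(0.293408, -0.293408, 1.9378)  len=0.3176

Chained into 1 loop(s):
  loop 1: 8 segments, perimeter = 2.5406
Total perimeter = 2.541

loops=1 perimeter=2.541


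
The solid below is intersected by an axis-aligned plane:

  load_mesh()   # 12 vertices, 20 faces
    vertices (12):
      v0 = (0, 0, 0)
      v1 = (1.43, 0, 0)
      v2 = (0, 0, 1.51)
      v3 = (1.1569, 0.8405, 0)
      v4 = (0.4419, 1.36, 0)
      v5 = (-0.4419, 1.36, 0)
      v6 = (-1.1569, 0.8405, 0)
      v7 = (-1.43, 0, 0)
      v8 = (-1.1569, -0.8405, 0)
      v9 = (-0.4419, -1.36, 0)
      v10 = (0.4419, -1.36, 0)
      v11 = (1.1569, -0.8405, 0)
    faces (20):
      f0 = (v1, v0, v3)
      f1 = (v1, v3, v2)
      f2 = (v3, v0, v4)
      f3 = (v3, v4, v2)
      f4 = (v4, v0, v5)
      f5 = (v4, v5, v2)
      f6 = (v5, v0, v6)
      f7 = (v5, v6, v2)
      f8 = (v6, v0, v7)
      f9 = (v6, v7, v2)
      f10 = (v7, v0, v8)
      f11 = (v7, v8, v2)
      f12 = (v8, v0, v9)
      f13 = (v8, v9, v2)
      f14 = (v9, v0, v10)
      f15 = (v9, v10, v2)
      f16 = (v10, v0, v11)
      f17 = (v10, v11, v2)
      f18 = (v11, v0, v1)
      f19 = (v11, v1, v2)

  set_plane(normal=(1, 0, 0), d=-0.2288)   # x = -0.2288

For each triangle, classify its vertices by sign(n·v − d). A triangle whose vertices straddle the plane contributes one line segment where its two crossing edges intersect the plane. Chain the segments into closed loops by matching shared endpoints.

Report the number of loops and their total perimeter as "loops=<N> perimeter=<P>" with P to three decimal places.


Straddling triangles (12 of 20):
  (v4,v0,v5) [++-] → (-0.2288, 0.704159, 0)–(-0.2288, 1.36, 0)  len=0.6558
  (v4,v5,v2) [+-+] → (-0.2288, 1.36, 0)–(-0.2288, 0.704159, 0.728176)  len=0.9800
  (v5,v0,v6) [-+-] → (-0.2288, 0.704159, 0)–(-0.2288, 0.166226, 0)  len=0.5379
  (v5,v6,v2) [--+] → (-0.2288, 0.166226, 1.21137)–(-0.2288, 0.704159, 0.728176)  len=0.7231
  (v6,v0,v7) [-+-] → (-0.2288, 0.166226, 0)–(-0.2288, 0, 0)  len=0.1662
  (v6,v7,v2) [--+] → (-0.2288, 0, 1.2684)–(-0.2288, 0.166226, 1.21137)  len=0.1757
  (v7,v0,v8) [-+-] → (-0.2288, 0, 0)–(-0.2288, -0.166226, 0)  len=0.1662
  (v7,v8,v2) [--+] → (-0.2288, -0.166226, 1.21137)–(-0.2288, 0, 1.2684)  len=0.1757
  (v8,v0,v9) [-+-] → (-0.2288, -0.166226, 0)–(-0.2288, -0.704159, 0)  len=0.5379
  (v8,v9,v2) [--+] → (-0.2288, -0.704159, 0.728176)–(-0.2288, -0.166226, 1.21137)  len=0.7231
  (v9,v0,v10) [-++] → (-0.2288, -0.704159, 0)–(-0.2288, -1.36, 0)  len=0.6558
  (v9,v10,v2) [-++] → (-0.2288, -1.36, 0)–(-0.2288, -0.704159, 0.728176)  len=0.9800

Chained into 1 loop(s):
  loop 1: 12 segments, perimeter = 6.4776
Total perimeter = 6.478

loops=1 perimeter=6.478


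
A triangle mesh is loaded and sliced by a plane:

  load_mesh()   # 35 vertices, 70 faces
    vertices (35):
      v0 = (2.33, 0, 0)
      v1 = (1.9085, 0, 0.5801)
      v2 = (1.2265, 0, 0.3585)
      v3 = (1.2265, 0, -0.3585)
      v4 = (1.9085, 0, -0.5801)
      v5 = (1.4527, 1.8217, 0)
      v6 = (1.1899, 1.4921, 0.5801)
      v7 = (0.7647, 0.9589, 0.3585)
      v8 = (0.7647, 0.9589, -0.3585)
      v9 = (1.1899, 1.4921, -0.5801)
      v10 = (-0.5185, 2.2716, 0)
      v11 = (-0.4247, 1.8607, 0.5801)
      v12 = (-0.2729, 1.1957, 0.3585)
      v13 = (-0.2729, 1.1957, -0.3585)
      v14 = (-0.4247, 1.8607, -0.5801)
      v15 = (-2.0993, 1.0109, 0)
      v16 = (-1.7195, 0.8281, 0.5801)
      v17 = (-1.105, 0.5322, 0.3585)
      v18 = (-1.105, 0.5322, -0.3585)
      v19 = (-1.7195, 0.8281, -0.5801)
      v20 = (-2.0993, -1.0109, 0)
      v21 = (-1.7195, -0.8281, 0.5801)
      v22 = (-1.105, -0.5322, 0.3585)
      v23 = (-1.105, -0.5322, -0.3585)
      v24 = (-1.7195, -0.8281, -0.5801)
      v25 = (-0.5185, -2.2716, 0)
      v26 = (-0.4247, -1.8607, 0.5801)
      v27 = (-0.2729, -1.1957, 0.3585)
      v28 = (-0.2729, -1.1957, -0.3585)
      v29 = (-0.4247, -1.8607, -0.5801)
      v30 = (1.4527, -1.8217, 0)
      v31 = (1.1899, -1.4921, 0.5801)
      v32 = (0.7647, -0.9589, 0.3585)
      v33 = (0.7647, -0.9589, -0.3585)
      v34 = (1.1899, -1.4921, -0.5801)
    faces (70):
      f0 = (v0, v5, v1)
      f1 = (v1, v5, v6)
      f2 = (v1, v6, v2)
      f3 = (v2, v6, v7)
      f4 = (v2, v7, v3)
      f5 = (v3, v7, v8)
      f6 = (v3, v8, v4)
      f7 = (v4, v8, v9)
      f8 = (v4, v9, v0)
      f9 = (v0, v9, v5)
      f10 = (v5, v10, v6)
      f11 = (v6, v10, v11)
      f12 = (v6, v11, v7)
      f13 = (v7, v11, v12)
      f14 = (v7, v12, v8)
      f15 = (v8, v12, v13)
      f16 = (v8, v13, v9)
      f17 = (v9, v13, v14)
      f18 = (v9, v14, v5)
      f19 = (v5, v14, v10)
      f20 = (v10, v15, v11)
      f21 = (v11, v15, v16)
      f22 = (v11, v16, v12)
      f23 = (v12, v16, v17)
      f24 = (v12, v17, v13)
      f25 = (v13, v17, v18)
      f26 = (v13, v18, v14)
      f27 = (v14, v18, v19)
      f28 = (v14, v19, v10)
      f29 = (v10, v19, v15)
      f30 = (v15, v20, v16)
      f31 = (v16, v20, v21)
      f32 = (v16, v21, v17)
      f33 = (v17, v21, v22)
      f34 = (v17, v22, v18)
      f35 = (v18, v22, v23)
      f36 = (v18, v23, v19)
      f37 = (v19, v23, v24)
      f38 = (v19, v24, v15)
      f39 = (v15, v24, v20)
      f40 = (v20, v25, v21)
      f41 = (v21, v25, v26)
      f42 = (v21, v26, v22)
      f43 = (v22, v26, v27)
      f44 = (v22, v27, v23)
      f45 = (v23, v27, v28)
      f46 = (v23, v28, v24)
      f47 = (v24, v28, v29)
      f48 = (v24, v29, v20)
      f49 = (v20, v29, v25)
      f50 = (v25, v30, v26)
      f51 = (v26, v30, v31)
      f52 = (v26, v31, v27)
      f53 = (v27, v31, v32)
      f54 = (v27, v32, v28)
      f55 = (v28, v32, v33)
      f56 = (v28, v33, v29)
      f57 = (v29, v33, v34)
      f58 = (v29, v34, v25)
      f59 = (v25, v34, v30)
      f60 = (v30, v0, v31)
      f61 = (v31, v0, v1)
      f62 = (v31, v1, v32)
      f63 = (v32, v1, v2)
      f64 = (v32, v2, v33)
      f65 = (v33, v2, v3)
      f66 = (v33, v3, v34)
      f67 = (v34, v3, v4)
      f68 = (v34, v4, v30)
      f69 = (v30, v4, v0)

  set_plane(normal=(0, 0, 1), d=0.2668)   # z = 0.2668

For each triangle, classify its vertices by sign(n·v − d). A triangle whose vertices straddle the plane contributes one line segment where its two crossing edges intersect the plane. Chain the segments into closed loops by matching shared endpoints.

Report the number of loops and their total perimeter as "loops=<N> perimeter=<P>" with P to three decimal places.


loops=2 perimeter=20.426

Straddling triangles (28 of 70):
  (v0,v5,v1) [--+] → (1.66233, 0.983862, 0.2668)–(2.13614, 0, 0.2668)  len=1.0920
  (v1,v5,v6) [+-+] → (1.66233, 0.983862, 0.2668)–(1.33183, 1.67011, 0.2668)  len=0.7617
  (v2,v7,v3) [++-] → (0.823761, 0.836262, 0.2668)–(1.2265, 0, 0.2668)  len=0.9282
  (v3,v7,v8) [-+-] → (0.823761, 0.836262, 0.2668)–(0.7647, 0.9589, 0.2668)  len=0.1361
  (v5,v10,v6) [--+] → (0.267229, 1.91309, 0.2668)–(1.33183, 1.67011, 0.2668)  len=1.0920
  (v6,v10,v11) [+-+] → (0.267229, 1.91309, 0.2668)–(-0.475359, 2.08262, 0.2668)  len=0.7617
  (v7,v12,v8) [++-] → (-0.140197, 1.16541, 0.2668)–(0.7647, 0.9589, 0.2668)  len=0.9282
  (v8,v12,v13) [-+-] → (-0.140197, 1.16541, 0.2668)–(-0.2729, 1.1957, 0.2668)  len=0.1361
  (v10,v15,v11) [--+] → (-1.32912, 1.40174, 0.2668)–(-0.475359, 2.08262, 0.2668)  len=1.0920
  (v11,v15,v16) [+-+] → (-1.32912, 1.40174, 0.2668)–(-1.92462, 0.926826, 0.2668)  len=0.7617
  (v12,v17,v13) [++-] → (-0.998579, 0.617058, 0.2668)–(-0.2729, 1.1957, 0.2668)  len=0.9281
  (v13,v17,v18) [-+-] → (-0.998579, 0.617058, 0.2668)–(-1.105, 0.5322, 0.2668)  len=0.1361
  (v15,v20,v16) [--+] → (-1.92462, -0.165106, 0.2668)–(-1.92462, 0.926826, 0.2668)  len=1.0919
  (v16,v20,v21) [+-+] → (-1.92462, -0.165106, 0.2668)–(-1.92462, -0.926826, 0.2668)  len=0.7617
  (v17,v22,v18) [++-] → (-1.105, -0.39607, 0.2668)–(-1.105, 0.5322, 0.2668)  len=0.9283
  (v18,v22,v23) [-+-] → (-1.105, -0.39607, 0.2668)–(-1.105, -0.5322, 0.2668)  len=0.1361
  (v20,v25,v21) [--+] → (-1.07086, -1.6077, 0.2668)–(-1.92462, -0.926826, 0.2668)  len=1.0920
  (v21,v25,v26) [+-+] → (-1.07086, -1.6077, 0.2668)–(-0.475359, -2.08262, 0.2668)  len=0.7617
  (v22,v27,v23) [++-] → (-0.379321, -1.11084, 0.2668)–(-1.105, -0.5322, 0.2668)  len=0.9281
  (v23,v27,v28) [-+-] → (-0.379321, -1.11084, 0.2668)–(-0.2729, -1.1957, 0.2668)  len=0.1361
  (v25,v30,v26) [--+] → (0.589245, -1.83964, 0.2668)–(-0.475359, -2.08262, 0.2668)  len=1.0920
  (v26,v30,v31) [+-+] → (0.589245, -1.83964, 0.2668)–(1.33183, -1.67011, 0.2668)  len=0.7617
  (v27,v32,v28) [++-] → (0.631997, -0.989185, 0.2668)–(-0.2729, -1.1957, 0.2668)  len=0.9282
  (v28,v32,v33) [-+-] → (0.631997, -0.989185, 0.2668)–(0.7647, -0.9589, 0.2668)  len=0.1361
  (v30,v0,v31) [--+] → (1.80564, -0.686248, 0.2668)–(1.33183, -1.67011, 0.2668)  len=1.0920
  (v31,v0,v1) [+-+] → (1.80564, -0.686248, 0.2668)–(2.13614, 0, 0.2668)  len=0.7617
  (v32,v2,v33) [++-] → (1.16744, -0.122638, 0.2668)–(0.7647, -0.9589, 0.2668)  len=0.9282
  (v33,v2,v3) [-+-] → (1.16744, -0.122638, 0.2668)–(1.2265, 0, 0.2668)  len=0.1361

Chained into 2 loop(s):
  loop 1: 14 segments, perimeter = 12.9758
  loop 2: 14 segments, perimeter = 7.4501
Total perimeter = 20.426
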